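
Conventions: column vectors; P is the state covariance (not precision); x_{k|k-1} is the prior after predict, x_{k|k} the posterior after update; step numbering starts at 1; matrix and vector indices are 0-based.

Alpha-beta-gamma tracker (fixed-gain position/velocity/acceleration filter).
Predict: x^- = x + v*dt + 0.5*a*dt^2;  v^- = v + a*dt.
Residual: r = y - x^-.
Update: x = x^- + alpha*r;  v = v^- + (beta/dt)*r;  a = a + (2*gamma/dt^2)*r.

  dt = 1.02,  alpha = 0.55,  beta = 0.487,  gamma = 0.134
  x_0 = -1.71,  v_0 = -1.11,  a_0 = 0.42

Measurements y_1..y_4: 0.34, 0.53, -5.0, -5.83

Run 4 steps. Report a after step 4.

step 1: x_pred=-2.6237  r=2.9637  x^+=-0.9937  v^+=0.7334  a^+=1.1834
step 2: x_pred=0.3700  r=0.1600  x^+=0.4580  v^+=2.0169  a^+=1.2246
step 3: x_pred=3.1523  r=-8.1523  x^+=-1.3315  v^+=-0.6263  a^+=-0.8753
step 4: x_pred=-2.4256  r=-3.4044  x^+=-4.2980  v^+=-3.1446  a^+=-1.7523

a_post = -1.7523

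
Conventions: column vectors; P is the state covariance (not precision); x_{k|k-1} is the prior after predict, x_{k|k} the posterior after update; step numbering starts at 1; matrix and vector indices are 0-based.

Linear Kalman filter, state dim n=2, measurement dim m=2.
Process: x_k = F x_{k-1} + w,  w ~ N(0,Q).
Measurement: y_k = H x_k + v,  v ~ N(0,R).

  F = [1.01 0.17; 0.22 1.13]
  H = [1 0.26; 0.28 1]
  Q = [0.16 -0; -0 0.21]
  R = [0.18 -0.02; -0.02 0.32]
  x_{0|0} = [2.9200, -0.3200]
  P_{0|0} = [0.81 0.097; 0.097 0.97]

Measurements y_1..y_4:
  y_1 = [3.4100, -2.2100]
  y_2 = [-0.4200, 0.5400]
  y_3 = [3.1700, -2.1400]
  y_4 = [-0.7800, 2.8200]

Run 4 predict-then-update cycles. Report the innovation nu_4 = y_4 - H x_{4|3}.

step 1: x^-=[2.8948, 0.2808]  P^-=[1.0476 0.4807; 0.4807 1.5360]  S=[1.5814 1.1883; 1.1883 2.2073]  K=[0.8028 -0.0815; -0.0206 0.7679]  nu=[0.4422, -3.3013]  x^+=[3.5189, -2.2635]  P^+=[0.1694 -0.0896; -0.0896 0.2712]
step 2: x^-=[3.1693, -1.7836]  P^-=[0.3099 -0.0158; -0.0158 0.5200]  S=[0.5168 0.1850; 0.1850 0.8554]  K=[0.6091 -0.0488; 0.0165 0.5991]  nu=[-3.1256, 1.4362]  x^+=[1.1953, -0.9747]  P^+=[0.1271 -0.0634; -0.0634 0.2091]
step 3: x^-=[1.0416, -0.8385]  P^-=[0.2739 -0.0063; -0.0063 0.4517]  S=[0.4812 0.1674; 0.1674 0.7896]  K=[0.5774 -0.0332; 0.0354 0.5623]  nu=[2.3464, -1.5932]  x^+=[2.4495, -1.6513]  P^+=[0.1190 -0.0555; -0.0555 0.1948]
step 4: x^-=[2.1932, -1.3271]  P^-=[0.2680 -0.0016; -0.0016 0.4369]  S=[0.4767 0.1669; 0.1669 0.7770]  K=[0.5712 -0.0282; 0.0414 0.5528]  nu=[-2.6282, 3.5330]  x^+=[0.5925, 0.5171]  P^+=[0.1172 -0.0533; -0.0533 0.1910]

innov = [-2.6282, 3.5330]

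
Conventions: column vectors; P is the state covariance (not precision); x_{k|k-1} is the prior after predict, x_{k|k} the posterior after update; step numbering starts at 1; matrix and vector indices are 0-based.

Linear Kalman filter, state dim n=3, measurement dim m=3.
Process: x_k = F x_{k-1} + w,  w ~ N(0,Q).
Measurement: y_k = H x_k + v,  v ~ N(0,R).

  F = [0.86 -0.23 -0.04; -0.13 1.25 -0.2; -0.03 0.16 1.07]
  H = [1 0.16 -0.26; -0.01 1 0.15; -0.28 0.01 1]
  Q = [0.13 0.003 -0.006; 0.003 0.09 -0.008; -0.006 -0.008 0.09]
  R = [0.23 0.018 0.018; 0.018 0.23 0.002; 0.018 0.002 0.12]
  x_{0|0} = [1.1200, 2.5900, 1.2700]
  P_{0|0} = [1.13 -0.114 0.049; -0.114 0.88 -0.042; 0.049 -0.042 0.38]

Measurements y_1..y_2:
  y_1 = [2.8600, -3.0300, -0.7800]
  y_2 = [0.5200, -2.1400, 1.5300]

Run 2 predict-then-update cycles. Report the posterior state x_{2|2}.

step 1: x^-=[0.3167, 2.8379, 1.7397]  P^-=[1.0539 -0.5073 -0.0445; -0.5073 1.5599 0.0364; -0.0445 0.0364 0.5322]  S=[1.2176 -0.2855 -0.4373; -0.2855 1.8232 0.2812; -0.4373 0.2812 0.7635]  K=[0.7913 -0.1739 0.0659; -0.0496 0.8681 -0.0940; 0.1347 -0.0392 0.8054]  nu=[2.5416, -6.1257, -2.4594]  x^+=[3.2311, -2.3746, 0.3410]  P^+=[0.2065 -0.0356 0.0800; -0.0356 0.2016 -0.0224; 0.0800 -0.0224 0.1216]
step 2: x^-=[3.3112, -3.4565, -0.1120]  P^-=[0.3018 -0.1296 0.0503; -0.1296 0.4403 -0.0307; 0.0503 -0.0307 0.2221]  S=[0.4930 -0.0377 -0.0699; -0.0377 0.6685 0.0435; -0.0699 0.0435 0.3378]  K=[0.5351 -0.1586 0.0260; -0.0634 0.6545 -0.0679; 0.0619 -0.0345 0.6323]  nu=[-2.2673, 1.3664, 2.6037]  x^+=[1.9491, -2.5953, 1.3467]  P^+=[0.1395 -0.0332 0.0518; -0.0332 0.1517 -0.0188; 0.0518 -0.0188 0.0916]

x_post = [1.9491, -2.5953, 1.3467]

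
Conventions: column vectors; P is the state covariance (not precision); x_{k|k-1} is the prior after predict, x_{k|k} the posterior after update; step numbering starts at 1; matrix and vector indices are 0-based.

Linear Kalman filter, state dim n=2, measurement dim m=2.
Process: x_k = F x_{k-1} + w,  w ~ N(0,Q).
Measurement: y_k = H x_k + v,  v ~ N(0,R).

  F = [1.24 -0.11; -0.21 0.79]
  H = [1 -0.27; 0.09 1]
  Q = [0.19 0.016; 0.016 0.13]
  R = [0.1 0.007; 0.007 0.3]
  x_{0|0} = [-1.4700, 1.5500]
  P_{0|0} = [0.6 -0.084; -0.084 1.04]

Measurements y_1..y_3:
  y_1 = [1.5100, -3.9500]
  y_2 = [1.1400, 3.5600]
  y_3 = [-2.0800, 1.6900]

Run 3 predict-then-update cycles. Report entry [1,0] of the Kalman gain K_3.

step 1: x^-=[-1.9933, 1.5332]  P^-=[1.1481 -0.3148; -0.3148 0.8334]  S=[1.4788 -0.4219; -0.4219 1.0860]  K=[0.8752 0.1452; -0.1727 0.6742]  nu=[3.9173, -5.3038]  x^+=[0.6649, -2.7192]  P^+=[0.0995 0.0407; 0.0407 0.1974]
step 2: x^-=[1.1236, -2.2878]  P^-=[0.3343 0.0138; 0.0138 0.2441]  S=[0.4447 -0.0154; -0.0154 0.5492]  K=[0.7470 0.1008; -0.1019 0.4438]  nu=[-0.6014, 5.7467]  x^+=[1.2535, 0.3236]  P^+=[0.0830 0.0280; 0.0280 0.1299]
step 3: x^-=[1.5188, -0.0076]  P^-=[0.3115 0.0112; 0.0112 0.2054]  S=[0.4204 -0.0095; -0.0095 0.5100]  K=[0.7358 0.0906; -0.0962 0.4030]  nu=[-3.6008, 1.5609]  x^+=[-0.9891, 0.9679]  P^+=[0.0810 0.0251; 0.0251 0.1180]

K[1,0] = -0.0962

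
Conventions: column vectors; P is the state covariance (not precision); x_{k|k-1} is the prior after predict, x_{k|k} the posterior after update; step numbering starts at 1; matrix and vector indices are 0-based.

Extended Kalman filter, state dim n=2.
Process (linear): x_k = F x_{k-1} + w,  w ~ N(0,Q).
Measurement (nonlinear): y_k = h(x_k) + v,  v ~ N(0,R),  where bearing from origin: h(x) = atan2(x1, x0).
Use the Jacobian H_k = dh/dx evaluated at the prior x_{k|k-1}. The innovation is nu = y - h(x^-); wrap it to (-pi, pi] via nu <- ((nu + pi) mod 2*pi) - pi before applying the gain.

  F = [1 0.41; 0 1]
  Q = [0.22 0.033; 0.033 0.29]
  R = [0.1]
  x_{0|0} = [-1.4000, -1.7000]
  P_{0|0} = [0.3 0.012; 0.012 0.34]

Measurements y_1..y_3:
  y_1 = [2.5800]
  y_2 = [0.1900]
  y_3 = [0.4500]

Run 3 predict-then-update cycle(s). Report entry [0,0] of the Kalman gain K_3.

step 1: x^-=[-2.0970, -1.7000]  P^-=[0.5870 0.1844; 0.1844 0.6300]  H_jac=[0.2333 -0.2878]  S=[0.1594]  K=[0.5263; -0.8677]  nu=[-1.2428]  x^+=[-2.7511, -0.6216]  P^+=[0.5429 0.2572; 0.2572 0.5100]
step 2: x^-=[-3.0060, -0.6216]  P^-=[1.0595 0.4993; 0.4993 0.8000]  H_jac=[0.0660 -0.3190]  S=[0.1650]  K=[-0.5417; -1.3471]  nu=[3.1277]  x^+=[-4.7002, -4.8348]  P^+=[1.0110 0.3789; 0.3789 0.5006]
step 3: x^-=[-6.6825, -4.8348]  P^-=[1.6259 0.6171; 0.6171 0.7906]  H_jac=[0.0711 -0.0982]  S=[0.1072]  K=[0.5123; -0.3152]  nu=[2.9653]  x^+=[-5.1634, -5.7695]  P^+=[1.5977 0.6344; 0.6344 0.7799]

K[0,0] = 0.5123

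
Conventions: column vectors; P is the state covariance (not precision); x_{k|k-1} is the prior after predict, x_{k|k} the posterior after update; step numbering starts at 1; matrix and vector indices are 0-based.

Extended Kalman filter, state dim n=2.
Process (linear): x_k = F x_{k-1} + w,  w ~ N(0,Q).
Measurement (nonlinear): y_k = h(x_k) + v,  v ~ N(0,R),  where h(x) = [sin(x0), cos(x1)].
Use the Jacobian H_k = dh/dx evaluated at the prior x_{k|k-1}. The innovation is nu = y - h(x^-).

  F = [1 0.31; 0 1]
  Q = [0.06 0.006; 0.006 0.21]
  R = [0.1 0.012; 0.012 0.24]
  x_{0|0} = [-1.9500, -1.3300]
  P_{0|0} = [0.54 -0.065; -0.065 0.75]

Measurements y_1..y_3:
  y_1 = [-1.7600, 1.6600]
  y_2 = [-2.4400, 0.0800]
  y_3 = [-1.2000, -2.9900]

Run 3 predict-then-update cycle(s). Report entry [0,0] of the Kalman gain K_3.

K[0,0] = -0.8418

step 1: x^-=[-2.3623, -1.3300]  P^-=[0.6318 0.1735; 0.1735 0.9600]  H_jac=[-0.7114 0.0000; 0.0000 0.9711]  S=[0.4197 -0.1079; -0.1079 1.1454]  K=[-1.0586 0.0474; -0.0870 0.8058]  nu=[-1.0572, 1.4215]  x^+=[-1.1757, -0.0926]  P^+=[0.1480 -0.0014; -0.0014 0.1981]
step 2: x^-=[-1.2045, -0.0926]  P^-=[0.2262 0.0660; 0.0660 0.4081]  H_jac=[0.3582 0.0000; 0.0000 0.0925]  S=[0.1290 0.0142; 0.0142 0.2435]  K=[0.6292 -0.0116; 0.1674 0.1453]  nu=[-1.5064, -0.9157]  x^+=[-2.1417, -0.4777]  P^+=[0.1753 0.0516; 0.0516 0.3986]
step 3: x^-=[-2.2898, -0.4777]  P^-=[0.3056 0.1812; 0.1812 0.6086]  H_jac=[-0.6586 0.0000; 0.0000 0.4598]  S=[0.2326 -0.0429; -0.0429 0.3687]  K=[-0.8418 0.1281; -0.3814 0.7147]  nu=[-0.4475, -3.8780]  x^+=[-2.4097, -3.0787]  P^+=[0.1255 0.0449; 0.0449 0.3631]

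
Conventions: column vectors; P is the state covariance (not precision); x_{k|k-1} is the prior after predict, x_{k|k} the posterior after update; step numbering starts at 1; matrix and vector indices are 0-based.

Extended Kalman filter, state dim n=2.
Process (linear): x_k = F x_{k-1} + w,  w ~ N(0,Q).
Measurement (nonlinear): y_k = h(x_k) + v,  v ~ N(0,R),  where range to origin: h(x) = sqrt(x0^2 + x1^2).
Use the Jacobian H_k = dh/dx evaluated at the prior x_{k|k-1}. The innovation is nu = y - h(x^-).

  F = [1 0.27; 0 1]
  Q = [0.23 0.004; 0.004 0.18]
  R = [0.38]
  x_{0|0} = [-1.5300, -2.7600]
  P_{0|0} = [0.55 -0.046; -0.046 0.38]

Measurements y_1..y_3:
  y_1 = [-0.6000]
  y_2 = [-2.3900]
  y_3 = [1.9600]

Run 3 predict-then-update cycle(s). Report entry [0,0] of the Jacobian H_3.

H_jac[0,0] = 0.6035

step 1: x^-=[-2.2752, -2.7600]  P^-=[0.7829 0.0606; 0.0606 0.5600]  H_jac=[-0.6361 -0.7716]  S=[1.0897]  K=[-0.4999; -0.4319]  nu=[-4.1769]  x^+=[-0.1871, -0.9559]  P^+=[0.5106 -0.1747; -0.1747 0.3567]
step 2: x^-=[-0.4452, -0.9559]  P^-=[0.6722 -0.0744; -0.0744 0.5367]  H_jac=[-0.4222 -0.9065]  S=[0.8839]  K=[-0.2448; -0.5149]  nu=[-3.4445]  x^+=[0.3981, 0.8176]  P^+=[0.6192 -0.1858; -0.1858 0.3024]
step 3: x^-=[0.6188, 0.8176]  P^-=[0.7710 -0.1002; -0.1002 0.4824]  H_jac=[0.6035 0.7974]  S=[0.8711]  K=[0.4425; 0.3722]  nu=[0.9346]  x^+=[1.0324, 1.1654]  P^+=[0.6004 -0.2436; -0.2436 0.3617]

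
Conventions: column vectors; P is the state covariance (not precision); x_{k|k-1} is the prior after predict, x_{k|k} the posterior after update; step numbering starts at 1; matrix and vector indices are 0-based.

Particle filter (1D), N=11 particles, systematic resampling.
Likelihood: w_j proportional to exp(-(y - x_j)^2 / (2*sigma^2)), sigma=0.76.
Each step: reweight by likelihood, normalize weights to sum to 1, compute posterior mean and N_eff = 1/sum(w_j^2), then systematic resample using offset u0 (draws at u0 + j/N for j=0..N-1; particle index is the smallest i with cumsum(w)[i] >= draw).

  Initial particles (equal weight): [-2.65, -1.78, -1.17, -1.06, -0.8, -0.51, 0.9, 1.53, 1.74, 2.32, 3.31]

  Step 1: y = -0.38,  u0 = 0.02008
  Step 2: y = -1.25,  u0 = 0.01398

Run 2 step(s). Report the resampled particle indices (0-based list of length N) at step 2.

resampled_idx = [0, 1, 1, 2, 3, 4, 4, 5, 6, 7, 9]

step 1: w=[0.0032, 0.0509, 0.1619, 0.1862, 0.2386, 0.2739, 0.0673, 0.0118, 0.0057, 0.0005, 0.0000]  mean=-0.7268  Neff=4.9972  idx=[1, 2, 2, 3, 3, 4, 4, 5, 5, 5, 6]
step 2: w=[0.0948, 0.1202, 0.1202, 0.1171, 0.1171, 0.1014, 0.1014, 0.0752, 0.0752, 0.0752, 0.0022]  mean=-0.9735  Neff=9.7242  idx=[0, 1, 1, 2, 3, 4, 4, 5, 6, 7, 9]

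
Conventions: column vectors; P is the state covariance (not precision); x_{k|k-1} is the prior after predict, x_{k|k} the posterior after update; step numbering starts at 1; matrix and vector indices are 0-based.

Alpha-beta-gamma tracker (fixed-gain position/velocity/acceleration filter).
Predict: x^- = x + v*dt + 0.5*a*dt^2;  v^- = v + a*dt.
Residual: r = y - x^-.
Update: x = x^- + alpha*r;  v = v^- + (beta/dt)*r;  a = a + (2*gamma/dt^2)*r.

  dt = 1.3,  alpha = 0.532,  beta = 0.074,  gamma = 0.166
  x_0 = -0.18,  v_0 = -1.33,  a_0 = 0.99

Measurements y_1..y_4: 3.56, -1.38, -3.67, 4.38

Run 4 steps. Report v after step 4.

step 1: x_pred=-1.0724  r=4.6325  x^+=1.3920  v^+=0.2207  a^+=1.9000
step 2: x_pred=3.2845  r=-4.6645  x^+=0.8030  v^+=2.4252  a^+=0.9837
step 3: x_pred=4.7870  r=-8.4570  x^+=0.2879  v^+=3.2227  a^+=-0.6777
step 4: x_pred=3.9047  r=0.4753  x^+=4.1576  v^+=2.3688  a^+=-0.5843

v_post = 2.3688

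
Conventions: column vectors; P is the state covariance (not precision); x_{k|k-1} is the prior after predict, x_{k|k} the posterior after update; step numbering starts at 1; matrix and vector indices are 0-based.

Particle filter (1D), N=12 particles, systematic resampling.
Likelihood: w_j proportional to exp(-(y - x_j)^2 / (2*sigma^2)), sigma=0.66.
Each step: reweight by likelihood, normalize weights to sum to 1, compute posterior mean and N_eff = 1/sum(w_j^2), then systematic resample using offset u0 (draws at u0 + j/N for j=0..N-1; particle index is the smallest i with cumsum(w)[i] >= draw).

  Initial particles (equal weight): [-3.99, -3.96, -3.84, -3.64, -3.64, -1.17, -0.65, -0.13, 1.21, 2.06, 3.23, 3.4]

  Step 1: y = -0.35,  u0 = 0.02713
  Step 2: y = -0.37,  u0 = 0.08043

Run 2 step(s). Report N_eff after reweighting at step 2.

N_eff = 11.3585

step 1: w=[0.0000, 0.0000, 0.0000, 0.0000, 0.0000, 0.1948, 0.3801, 0.3987, 0.0258, 0.0005, 0.0000, 0.0000]  mean=-0.4945  Neff=2.9232  idx=[5, 5, 5, 6, 6, 6, 6, 7, 7, 7, 7, 7]
step 2: w=[0.0491, 0.0491, 0.0491, 0.0935, 0.0935, 0.0935, 0.0935, 0.0958, 0.0958, 0.0958, 0.0958, 0.0958]  mean=-0.4776  Neff=11.3585  idx=[1, 3, 4, 4, 5, 6, 7, 8, 9, 10, 11, 11]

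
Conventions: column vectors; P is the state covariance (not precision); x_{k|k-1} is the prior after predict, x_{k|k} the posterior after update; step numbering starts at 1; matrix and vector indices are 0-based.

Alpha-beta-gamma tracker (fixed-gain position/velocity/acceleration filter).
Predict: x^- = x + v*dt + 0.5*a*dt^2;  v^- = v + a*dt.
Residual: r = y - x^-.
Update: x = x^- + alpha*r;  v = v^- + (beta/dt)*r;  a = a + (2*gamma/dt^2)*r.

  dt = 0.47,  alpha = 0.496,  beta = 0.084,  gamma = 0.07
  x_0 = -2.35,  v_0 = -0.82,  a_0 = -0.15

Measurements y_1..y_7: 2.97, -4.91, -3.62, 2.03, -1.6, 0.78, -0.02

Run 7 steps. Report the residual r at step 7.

resid = -1.3431

step 1: x_pred=-2.7520  r=5.7220  x^+=0.0861  v^+=0.1321  a^+=3.4764
step 2: x_pred=0.5322  r=-5.4422  x^+=-2.1671  v^+=0.7934  a^+=0.0273
step 3: x_pred=-1.7912  r=-1.8288  x^+=-2.6983  v^+=0.4794  a^+=-1.1317
step 4: x_pred=-2.5980  r=4.6280  x^+=-0.3025  v^+=0.7746  a^+=1.8013
step 5: x_pred=0.2605  r=-1.8605  x^+=-0.6623  v^+=1.2887  a^+=0.6222
step 6: x_pred=0.0121  r=0.7679  x^+=0.3930  v^+=1.7184  a^+=1.1088
step 7: x_pred=1.3231  r=-1.3431  x^+=0.6569  v^+=1.9995  a^+=0.2576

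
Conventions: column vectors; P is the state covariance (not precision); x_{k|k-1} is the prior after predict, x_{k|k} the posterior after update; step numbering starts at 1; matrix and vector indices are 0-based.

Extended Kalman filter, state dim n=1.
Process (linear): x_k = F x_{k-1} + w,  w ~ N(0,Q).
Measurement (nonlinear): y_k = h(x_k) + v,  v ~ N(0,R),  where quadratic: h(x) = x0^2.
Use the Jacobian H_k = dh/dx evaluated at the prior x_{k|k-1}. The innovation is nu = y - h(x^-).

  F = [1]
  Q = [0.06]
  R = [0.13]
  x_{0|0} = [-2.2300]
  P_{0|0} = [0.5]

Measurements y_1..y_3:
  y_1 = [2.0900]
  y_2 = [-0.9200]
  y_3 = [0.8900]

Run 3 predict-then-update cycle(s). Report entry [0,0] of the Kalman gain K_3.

K[0,0] = -0.3689

step 1: x^-=[-2.2300]  P^-=[0.5600]  H_jac=[-4.4600]  S=[11.2693]  K=[-0.2216]  nu=[-2.8829]  x^+=[-1.5911]  P^+=[0.0065]
step 2: x^-=[-1.5911]  P^-=[0.0665]  H_jac=[-3.1821]  S=[0.8030]  K=[-0.2634]  nu=[-3.4515]  x^+=[-0.6820]  P^+=[0.0108]
step 3: x^-=[-0.6820]  P^-=[0.0708]  H_jac=[-1.3640]  S=[0.2617]  K=[-0.3689]  nu=[0.4248]  x^+=[-0.8387]  P^+=[0.0352]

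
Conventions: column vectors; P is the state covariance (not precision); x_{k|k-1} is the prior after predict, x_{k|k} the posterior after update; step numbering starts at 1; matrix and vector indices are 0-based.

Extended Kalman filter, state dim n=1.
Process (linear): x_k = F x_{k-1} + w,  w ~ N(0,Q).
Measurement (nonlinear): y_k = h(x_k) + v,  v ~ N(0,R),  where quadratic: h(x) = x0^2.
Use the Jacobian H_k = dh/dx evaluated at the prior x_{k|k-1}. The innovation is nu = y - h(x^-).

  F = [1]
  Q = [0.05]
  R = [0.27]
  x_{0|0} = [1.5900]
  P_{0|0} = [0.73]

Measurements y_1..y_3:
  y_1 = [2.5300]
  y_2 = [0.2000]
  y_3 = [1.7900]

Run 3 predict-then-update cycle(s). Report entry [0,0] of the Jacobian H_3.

step 1: x^-=[1.5900]  P^-=[0.7800]  H_jac=[3.1800]  S=[8.1577]  K=[0.3041]  nu=[0.0019]  x^+=[1.5906]  P^+=[0.0258]
step 2: x^-=[1.5906]  P^-=[0.0758]  H_jac=[3.1812]  S=[1.0372]  K=[0.2325]  nu=[-2.3299]  x^+=[1.0488]  P^+=[0.0197]
step 3: x^-=[1.0488]  P^-=[0.0697]  H_jac=[2.0976]  S=[0.5768]  K=[0.2536]  nu=[0.6900]  x^+=[1.2238]  P^+=[0.0326]

H_jac[0,0] = 2.0976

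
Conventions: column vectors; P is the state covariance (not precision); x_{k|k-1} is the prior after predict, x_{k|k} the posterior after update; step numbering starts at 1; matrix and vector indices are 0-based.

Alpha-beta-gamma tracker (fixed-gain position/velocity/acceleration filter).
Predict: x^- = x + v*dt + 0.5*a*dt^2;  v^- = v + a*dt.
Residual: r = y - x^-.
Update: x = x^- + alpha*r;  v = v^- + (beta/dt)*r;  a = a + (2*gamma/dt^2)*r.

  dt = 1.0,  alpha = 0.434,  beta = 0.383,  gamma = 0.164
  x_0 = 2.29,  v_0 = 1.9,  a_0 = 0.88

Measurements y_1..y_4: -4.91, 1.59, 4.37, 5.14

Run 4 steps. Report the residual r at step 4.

resid = 4.6899

step 1: x_pred=4.6300  r=-9.5400  x^+=0.4896  v^+=-0.8738  a^+=-2.2491
step 2: x_pred=-1.5087  r=3.0987  x^+=-0.1639  v^+=-1.9361  a^+=-1.2327
step 3: x_pred=-2.7164  r=7.0864  x^+=0.3591  v^+=-0.4548  a^+=1.0916
step 4: x_pred=0.4501  r=4.6899  x^+=2.4855  v^+=2.4330  a^+=2.6299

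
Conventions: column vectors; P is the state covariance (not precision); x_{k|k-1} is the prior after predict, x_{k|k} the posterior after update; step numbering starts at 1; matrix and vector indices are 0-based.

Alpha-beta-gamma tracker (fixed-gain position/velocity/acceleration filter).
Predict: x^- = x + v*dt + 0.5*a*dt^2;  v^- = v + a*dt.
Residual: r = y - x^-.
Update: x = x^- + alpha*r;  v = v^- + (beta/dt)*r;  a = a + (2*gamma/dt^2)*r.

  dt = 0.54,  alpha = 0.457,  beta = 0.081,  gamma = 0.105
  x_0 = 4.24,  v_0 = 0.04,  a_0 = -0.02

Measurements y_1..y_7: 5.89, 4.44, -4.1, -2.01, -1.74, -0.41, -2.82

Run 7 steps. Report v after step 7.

step 1: x_pred=4.2587  r=1.6313  x^+=5.0042  v^+=0.2739  a^+=1.1548
step 2: x_pred=5.3205  r=-0.8805  x^+=4.9181  v^+=0.7654  a^+=0.5207
step 3: x_pred=5.4073  r=-9.5073  x^+=1.0625  v^+=-0.3795  a^+=-6.3261
step 4: x_pred=-0.0648  r=-1.9452  x^+=-0.9537  v^+=-4.0874  a^+=-7.7270
step 5: x_pred=-4.2875  r=2.5475  x^+=-3.1233  v^+=-7.8778  a^+=-5.8924
step 6: x_pred=-8.2364  r=7.8264  x^+=-4.6598  v^+=-9.8857  a^+=-0.2560
step 7: x_pred=-10.0354  r=7.2154  x^+=-6.7380  v^+=-8.9417  a^+=4.9402

v_post = -8.9417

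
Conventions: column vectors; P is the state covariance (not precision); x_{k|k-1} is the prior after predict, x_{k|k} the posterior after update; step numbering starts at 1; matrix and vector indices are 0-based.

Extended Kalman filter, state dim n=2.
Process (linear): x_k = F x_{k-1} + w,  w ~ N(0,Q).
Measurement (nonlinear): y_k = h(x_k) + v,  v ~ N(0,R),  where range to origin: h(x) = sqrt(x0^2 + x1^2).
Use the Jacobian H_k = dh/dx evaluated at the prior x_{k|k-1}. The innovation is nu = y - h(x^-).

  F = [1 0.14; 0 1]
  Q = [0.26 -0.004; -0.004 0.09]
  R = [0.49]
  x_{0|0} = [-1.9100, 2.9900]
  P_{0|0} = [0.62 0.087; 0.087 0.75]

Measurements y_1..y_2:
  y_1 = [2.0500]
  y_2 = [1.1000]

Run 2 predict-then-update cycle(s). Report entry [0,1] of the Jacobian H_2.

step 1: x^-=[-1.4914, 2.9900]  P^-=[0.9191 0.1880; 0.1880 0.8400]  H_jac=[-0.4464 0.8949]  S=[1.1956]  K=[-0.2024; 0.5585]  nu=[-1.2913]  x^+=[-1.2300, 2.2688]  P^+=[0.8701 0.3232; 0.3232 0.4670]
step 2: x^-=[-0.9124, 2.2688]  P^-=[1.2297 0.3845; 0.3845 0.5570]  H_jac=[-0.3731 0.9278]  S=[0.8744]  K=[-0.1167; 0.4269]  nu=[-1.3454]  x^+=[-0.7554, 1.6944]  P^+=[1.2178 0.4281; 0.4281 0.3976]

H_jac[0,1] = 0.9278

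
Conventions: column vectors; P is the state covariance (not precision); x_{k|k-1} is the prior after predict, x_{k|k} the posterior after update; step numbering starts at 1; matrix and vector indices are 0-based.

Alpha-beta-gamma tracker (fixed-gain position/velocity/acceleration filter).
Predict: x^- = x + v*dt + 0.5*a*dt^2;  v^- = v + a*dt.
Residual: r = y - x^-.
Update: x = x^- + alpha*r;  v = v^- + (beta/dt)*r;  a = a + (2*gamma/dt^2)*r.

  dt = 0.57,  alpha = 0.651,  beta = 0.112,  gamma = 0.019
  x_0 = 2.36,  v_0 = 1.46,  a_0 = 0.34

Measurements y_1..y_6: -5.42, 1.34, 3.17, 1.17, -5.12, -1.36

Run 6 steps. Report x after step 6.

x_post = -2.0178

step 1: x_pred=3.2474  r=-8.6674  x^+=-2.3951  v^+=-0.0493  a^+=-0.6737
step 2: x_pred=-2.5326  r=3.8726  x^+=-0.0115  v^+=0.3276  a^+=-0.2208
step 3: x_pred=0.1393  r=3.0307  x^+=2.1123  v^+=0.7973  a^+=0.1337
step 4: x_pred=2.5885  r=-1.4185  x^+=1.6650  v^+=0.5947  a^+=-0.0322
step 5: x_pred=1.9988  r=-7.1188  x^+=-2.6355  v^+=-0.8224  a^+=-0.8648
step 6: x_pred=-3.2448  r=1.8848  x^+=-2.0178  v^+=-0.9450  a^+=-0.6444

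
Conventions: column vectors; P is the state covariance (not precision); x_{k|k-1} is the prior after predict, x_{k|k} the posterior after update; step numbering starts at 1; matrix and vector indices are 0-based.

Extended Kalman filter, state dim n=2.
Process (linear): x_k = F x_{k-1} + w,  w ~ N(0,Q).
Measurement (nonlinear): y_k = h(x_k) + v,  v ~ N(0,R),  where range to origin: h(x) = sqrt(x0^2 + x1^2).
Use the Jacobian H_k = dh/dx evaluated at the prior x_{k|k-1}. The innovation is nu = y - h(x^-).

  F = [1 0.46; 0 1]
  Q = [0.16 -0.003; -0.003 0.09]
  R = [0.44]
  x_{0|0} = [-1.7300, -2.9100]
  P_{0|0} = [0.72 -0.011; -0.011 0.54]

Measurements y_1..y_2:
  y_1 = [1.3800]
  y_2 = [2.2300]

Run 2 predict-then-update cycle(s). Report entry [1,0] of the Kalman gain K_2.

step 1: x^-=[-3.0686, -2.9100]  P^-=[0.9841 0.2344; 0.2344 0.6300]  H_jac=[-0.7256 -0.6881]  S=[1.4905]  K=[-0.5873; -0.4049]  nu=[-2.8490]  x^+=[-1.3954, -1.7563]  P^+=[0.4700 -0.1201; -0.1201 0.3856]
step 2: x^-=[-2.2033, -1.7563]  P^-=[0.6011 0.0543; 0.0543 0.4756]  H_jac=[-0.7820 -0.6233]  S=[1.0453]  K=[-0.4821; -0.3242]  nu=[-0.5876]  x^+=[-1.9200, -1.5658]  P^+=[0.3582 -0.1091; -0.1091 0.3657]

K[1,0] = -0.3242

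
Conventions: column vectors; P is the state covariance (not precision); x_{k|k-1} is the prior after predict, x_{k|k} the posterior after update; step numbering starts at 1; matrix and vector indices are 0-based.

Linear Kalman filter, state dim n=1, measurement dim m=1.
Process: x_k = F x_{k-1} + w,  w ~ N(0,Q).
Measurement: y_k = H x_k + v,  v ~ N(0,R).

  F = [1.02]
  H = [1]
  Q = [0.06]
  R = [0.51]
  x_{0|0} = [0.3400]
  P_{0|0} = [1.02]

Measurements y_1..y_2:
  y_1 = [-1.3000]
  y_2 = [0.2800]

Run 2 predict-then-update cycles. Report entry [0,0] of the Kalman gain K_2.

step 1: x^-=[0.3468]  P^-=[1.1212]  S=[1.6312]  K=[0.6873]  nu=[-1.6468]  x^+=[-0.7851]  P^+=[0.3505]
step 2: x^-=[-0.8008]  P^-=[0.4247]  S=[0.9347]  K=[0.4544]  nu=[1.0808]  x^+=[-0.3097]  P^+=[0.2317]

K[0,0] = 0.4544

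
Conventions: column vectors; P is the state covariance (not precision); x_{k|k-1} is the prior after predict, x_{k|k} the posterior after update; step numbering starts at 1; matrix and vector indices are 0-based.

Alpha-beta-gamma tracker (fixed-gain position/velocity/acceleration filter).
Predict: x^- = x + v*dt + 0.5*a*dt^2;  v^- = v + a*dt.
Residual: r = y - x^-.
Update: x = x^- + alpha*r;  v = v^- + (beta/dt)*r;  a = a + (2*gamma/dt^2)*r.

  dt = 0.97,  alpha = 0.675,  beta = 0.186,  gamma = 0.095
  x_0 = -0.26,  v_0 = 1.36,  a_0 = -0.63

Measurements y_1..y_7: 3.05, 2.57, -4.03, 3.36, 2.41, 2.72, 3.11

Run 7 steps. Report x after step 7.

x_post = 2.5465

step 1: x_pred=0.7628  r=2.2872  x^+=2.3067  v^+=1.1875  a^+=-0.1681
step 2: x_pred=3.3794  r=-0.8094  x^+=2.8331  v^+=0.8692  a^+=-0.3316
step 3: x_pred=3.5202  r=-7.5502  x^+=-1.5762  v^+=-0.9002  a^+=-1.8562
step 4: x_pred=-3.3227  r=6.6827  x^+=1.1881  v^+=-1.4193  a^+=-0.5068
step 5: x_pred=-0.4270  r=2.8370  x^+=1.4880  v^+=-1.3669  a^+=0.0661
step 6: x_pred=0.1932  r=2.5268  x^+=1.8988  v^+=-0.8182  a^+=0.5764
step 7: x_pred=1.3763  r=1.7337  x^+=2.5465  v^+=0.0733  a^+=0.9265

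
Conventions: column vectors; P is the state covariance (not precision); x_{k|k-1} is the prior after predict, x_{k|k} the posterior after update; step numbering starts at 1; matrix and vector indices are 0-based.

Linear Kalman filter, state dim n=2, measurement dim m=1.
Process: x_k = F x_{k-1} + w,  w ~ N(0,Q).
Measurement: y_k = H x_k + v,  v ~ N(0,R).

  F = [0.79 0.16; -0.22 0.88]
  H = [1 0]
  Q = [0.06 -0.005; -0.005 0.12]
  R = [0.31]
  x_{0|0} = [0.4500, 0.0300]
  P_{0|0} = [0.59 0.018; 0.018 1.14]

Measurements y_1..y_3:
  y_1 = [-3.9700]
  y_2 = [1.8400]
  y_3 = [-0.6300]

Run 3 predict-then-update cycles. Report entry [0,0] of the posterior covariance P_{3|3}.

P_post[0,0] = 0.1135

step 1: x^-=[0.3603, -0.0726]  P^-=[0.4620 0.0648; 0.0648 1.0244]  S=[0.7720]  K=[0.5984; 0.0840]  nu=[-4.3303]  x^+=[-2.2310, -0.4364]  P^+=[0.1855 0.0260; 0.0260 1.0190]
step 2: x^-=[-1.8323, 0.1068]  P^-=[0.2084 0.1234; 0.1234 0.9080]  S=[0.5184]  K=[0.4021; 0.2380]  nu=[3.6723]  x^+=[-0.3558, 0.9810]  P^+=[0.1246 0.0738; 0.0738 0.8786]
step 3: x^-=[-0.1242, 0.9416]  P^-=[0.1789 0.1457; 0.1457 0.7778]  S=[0.4889]  K=[0.3660; 0.2981]  nu=[-0.5058]  x^+=[-0.3093, 0.7908]  P^+=[0.1135 0.0924; 0.0924 0.7344]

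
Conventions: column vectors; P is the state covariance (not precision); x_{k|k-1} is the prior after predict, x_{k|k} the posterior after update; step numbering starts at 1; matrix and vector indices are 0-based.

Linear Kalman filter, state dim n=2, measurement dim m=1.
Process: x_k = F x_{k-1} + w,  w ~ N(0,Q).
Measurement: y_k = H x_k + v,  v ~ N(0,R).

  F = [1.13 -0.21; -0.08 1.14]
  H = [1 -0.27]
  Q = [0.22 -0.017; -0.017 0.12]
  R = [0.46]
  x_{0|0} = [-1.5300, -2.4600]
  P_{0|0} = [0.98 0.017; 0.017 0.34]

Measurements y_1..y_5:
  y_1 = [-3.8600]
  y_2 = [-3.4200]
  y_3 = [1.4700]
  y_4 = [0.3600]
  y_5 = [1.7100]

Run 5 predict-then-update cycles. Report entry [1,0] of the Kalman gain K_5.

K[1,0] = -0.4737

step 1: x^-=[-1.2123, -2.6820]  P^-=[1.4783 -0.1648; -0.1648 0.5650]  S=[2.0685]  K=[0.7362; -0.1534]  nu=[-3.3718]  x^+=[-3.6946, -2.1647]  P^+=[0.3572 0.0688; 0.0688 0.5163]
step 2: x^-=[-3.7203, -2.1721]  P^-=[0.6663 -0.0831; -0.0831 0.7808]  S=[1.2280]  K=[0.5608; -0.2393]  nu=[-0.2862]  x^+=[-3.8808, -2.1037]  P^+=[0.2800 0.0817; 0.0817 0.7104]
step 3: x^-=[-3.9435, -2.0877]  P^-=[0.5701 -0.1057; -0.1057 1.0302]  S=[1.1623]  K=[0.5151; -0.3303]  nu=[4.8499]  x^+=[-1.4455, -3.6895]  P^+=[0.2618 0.0920; 0.0920 0.9034]
step 4: x^-=[-0.8587, -4.0904]  P^-=[0.5504 -0.1369; -0.1369 1.2789]  S=[1.1776]  K=[0.4988; -0.4095]  nu=[0.1143]  x^+=[-0.8017, -4.1372]  P^+=[0.2574 0.1036; 0.1036 1.0815]
step 5: x^-=[-0.0371, -4.6522]  P^-=[0.5472 -0.1639; -0.1639 1.5082]  S=[1.2057]  K=[0.4906; -0.4737]  nu=[0.4910]  x^+=[0.2038, -4.8848]  P^+=[0.2571 0.1163; 0.1163 1.2377]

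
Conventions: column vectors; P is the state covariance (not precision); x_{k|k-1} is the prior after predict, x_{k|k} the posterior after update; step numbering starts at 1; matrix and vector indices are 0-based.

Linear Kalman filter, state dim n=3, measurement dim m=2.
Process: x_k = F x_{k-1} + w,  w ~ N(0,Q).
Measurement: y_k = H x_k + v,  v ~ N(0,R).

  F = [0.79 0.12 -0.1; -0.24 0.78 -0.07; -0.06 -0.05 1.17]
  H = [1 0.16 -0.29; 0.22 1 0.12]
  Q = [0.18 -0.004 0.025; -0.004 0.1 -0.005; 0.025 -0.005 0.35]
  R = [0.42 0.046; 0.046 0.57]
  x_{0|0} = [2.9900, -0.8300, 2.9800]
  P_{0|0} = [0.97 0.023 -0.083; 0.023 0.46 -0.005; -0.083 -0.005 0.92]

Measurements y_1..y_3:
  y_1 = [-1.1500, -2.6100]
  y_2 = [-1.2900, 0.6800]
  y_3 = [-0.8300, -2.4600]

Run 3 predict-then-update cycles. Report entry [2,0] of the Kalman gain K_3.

step 1: x^-=[1.9645, -1.5736, 3.3487]  P^-=[0.8188 -0.1219 -0.2104; -0.1219 0.4294 -0.0667; -0.2104 -0.0667 1.6264]  S=[1.4758 0.1183; 0.1183 0.9817]  K=[0.5859 -0.0370; -0.0557 0.4086; -0.4808 0.1416]  nu=[-1.8916, -1.8704]  x^+=[0.9254, -2.2326, 3.9932]  P^+=[0.3159 -0.0875 0.1985; -0.0875 0.2663 -0.1389; 0.1985 -0.1389 1.2817]
step 2: x^-=[0.0638, -2.2431, 4.7282]  P^-=[0.3492 -0.0756 0.0270; -0.0756 0.3411 -0.2949; 0.0270 -0.2949 2.0942]  S=[0.9416 0.1076; 0.1076 0.8555]  K=[0.3542 -0.0393; 0.0303 0.3340; -0.6710 0.0404]  nu=[0.3762, 2.3416]  x^+=[0.1050, -1.4494, 4.5703]  P^+=[0.2328 -0.0871 0.2478; -0.0871 0.2426 -0.2633; 0.2478 -0.2633 1.6747]
step 3: x^-=[-0.5480, -1.4757, 5.4135]  P^-=[0.2962 -0.0499 0.0129; -0.0499 0.3389 -0.4550; 0.0129 -0.4550 2.6394]  S=[0.9656 0.1458; 0.1458 0.8307]  K=[0.2995 -0.0323; 0.0940 0.3125; -0.8527 -0.0133]  nu=[1.5241, -1.5134]  x^+=[-0.0428, -1.8054, 4.1340]  P^+=[0.2115 -0.0819 0.2557; -0.0819 0.2407 -0.3351; 0.2557 -0.3351 1.9338]

K[2,0] = -0.8527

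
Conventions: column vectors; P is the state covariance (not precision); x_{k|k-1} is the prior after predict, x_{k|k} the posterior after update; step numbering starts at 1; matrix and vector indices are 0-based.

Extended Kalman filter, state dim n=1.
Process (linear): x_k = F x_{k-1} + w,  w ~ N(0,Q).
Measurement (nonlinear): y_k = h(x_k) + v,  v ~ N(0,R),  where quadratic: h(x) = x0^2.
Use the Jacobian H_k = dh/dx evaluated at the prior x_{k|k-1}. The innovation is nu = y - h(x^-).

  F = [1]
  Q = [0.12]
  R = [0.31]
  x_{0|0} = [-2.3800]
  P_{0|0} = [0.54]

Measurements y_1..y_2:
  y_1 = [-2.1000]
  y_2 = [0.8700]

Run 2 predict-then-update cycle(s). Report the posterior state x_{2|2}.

step 1: x^-=[-2.3800]  P^-=[0.6600]  H_jac=[-4.7600]  S=[15.2640]  K=[-0.2058]  nu=[-7.7644]  x^+=[-0.7820]  P^+=[0.0134]
step 2: x^-=[-0.7820]  P^-=[0.1334]  H_jac=[-1.5639]  S=[0.6363]  K=[-0.3279]  nu=[0.2586]  x^+=[-0.8667]  P^+=[0.0650]

x_post = [-0.8667]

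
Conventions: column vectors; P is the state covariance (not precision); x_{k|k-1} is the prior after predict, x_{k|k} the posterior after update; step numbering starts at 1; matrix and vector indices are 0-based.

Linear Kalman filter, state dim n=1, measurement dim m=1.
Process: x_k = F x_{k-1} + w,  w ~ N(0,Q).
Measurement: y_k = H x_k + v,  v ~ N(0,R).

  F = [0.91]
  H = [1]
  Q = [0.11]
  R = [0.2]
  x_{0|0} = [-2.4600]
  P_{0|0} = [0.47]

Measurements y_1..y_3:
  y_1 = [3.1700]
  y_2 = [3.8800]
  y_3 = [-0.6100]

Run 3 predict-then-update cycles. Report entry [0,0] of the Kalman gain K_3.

K[0,0] = 0.4978

step 1: x^-=[-2.2386]  P^-=[0.4992]  S=[0.6992]  K=[0.7140]  nu=[5.4086]  x^+=[1.6229]  P^+=[0.1428]
step 2: x^-=[1.4769]  P^-=[0.2282]  S=[0.4282]  K=[0.5330]  nu=[2.4031]  x^+=[2.7577]  P^+=[0.1066]
step 3: x^-=[2.5095]  P^-=[0.1983]  S=[0.3983]  K=[0.4978]  nu=[-3.1195]  x^+=[0.9565]  P^+=[0.0996]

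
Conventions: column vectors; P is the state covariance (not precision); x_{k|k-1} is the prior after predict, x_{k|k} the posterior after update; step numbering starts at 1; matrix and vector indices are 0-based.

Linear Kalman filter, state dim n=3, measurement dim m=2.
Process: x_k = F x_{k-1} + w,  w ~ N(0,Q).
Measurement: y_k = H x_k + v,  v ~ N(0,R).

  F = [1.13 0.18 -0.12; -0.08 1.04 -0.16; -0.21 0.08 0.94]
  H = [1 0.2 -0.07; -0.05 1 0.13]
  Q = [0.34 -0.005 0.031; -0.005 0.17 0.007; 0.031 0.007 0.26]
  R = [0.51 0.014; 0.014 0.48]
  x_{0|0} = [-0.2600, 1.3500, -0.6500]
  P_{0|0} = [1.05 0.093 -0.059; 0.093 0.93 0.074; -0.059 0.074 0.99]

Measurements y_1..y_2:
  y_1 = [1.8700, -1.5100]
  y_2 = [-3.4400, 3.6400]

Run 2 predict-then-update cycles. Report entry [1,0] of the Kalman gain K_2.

K[1,0] = 0.0818

step 1: x^-=[0.0272, 1.5288, -0.4484]  P^-=[1.7758 0.1999 -0.3639; 0.1999 1.1663 0.0061; -0.3639 0.0061 1.2183]  S=[2.4691 0.2964; 0.2964 1.6577]  K=[0.7573 -0.0969; 0.0935 0.6813; -0.1989 0.1457]  nu=[1.5057, -2.9791]  x^+=[1.4563, -0.3603, -1.1821]  P^+=[0.3875 -0.0157 -0.0069; -0.0157 0.3375 -0.0765; -0.0069 -0.0765 1.1026]
step 2: x^-=[1.7226, -0.3020, -1.4458]  P^-=[0.8605 0.0391 -0.2010; 0.0391 0.5936 -0.1942; -0.2010 -0.1942 1.2453]  S=[1.4495 0.0988; 0.0988 1.0450]  K=[0.6146 -0.0869; 0.0818 0.5343; -0.2256 -0.0000]  nu=[-5.2034, 4.2161]  x^+=[-1.8419, 1.5247, -0.2719]  P^+=[0.3155 -0.0171 -0.0020; -0.0171 0.2770 -0.1556; -0.0020 -0.1556 1.1715]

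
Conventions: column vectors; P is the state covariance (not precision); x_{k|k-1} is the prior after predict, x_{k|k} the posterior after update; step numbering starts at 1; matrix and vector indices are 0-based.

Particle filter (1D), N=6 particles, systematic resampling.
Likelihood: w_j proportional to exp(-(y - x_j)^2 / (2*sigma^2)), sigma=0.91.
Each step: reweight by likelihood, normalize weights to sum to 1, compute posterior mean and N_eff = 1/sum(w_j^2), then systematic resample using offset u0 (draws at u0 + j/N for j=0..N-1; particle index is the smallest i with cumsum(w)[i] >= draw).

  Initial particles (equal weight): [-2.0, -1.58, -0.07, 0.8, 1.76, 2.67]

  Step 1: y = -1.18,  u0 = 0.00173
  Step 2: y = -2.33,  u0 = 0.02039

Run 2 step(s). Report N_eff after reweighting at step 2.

N_eff = 5.0173

step 1: w=[0.3101, 0.4225, 0.2212, 0.0436, 0.0025, 0.0001]  mean=-1.2638  Neff=3.0721  idx=[0, 0, 1, 1, 1, 2]
step 2: w=[0.2309, 0.2309, 0.1756, 0.1756, 0.1756, 0.0113]  mean=-1.7569  Neff=5.0173  idx=[0, 0, 1, 2, 3, 4]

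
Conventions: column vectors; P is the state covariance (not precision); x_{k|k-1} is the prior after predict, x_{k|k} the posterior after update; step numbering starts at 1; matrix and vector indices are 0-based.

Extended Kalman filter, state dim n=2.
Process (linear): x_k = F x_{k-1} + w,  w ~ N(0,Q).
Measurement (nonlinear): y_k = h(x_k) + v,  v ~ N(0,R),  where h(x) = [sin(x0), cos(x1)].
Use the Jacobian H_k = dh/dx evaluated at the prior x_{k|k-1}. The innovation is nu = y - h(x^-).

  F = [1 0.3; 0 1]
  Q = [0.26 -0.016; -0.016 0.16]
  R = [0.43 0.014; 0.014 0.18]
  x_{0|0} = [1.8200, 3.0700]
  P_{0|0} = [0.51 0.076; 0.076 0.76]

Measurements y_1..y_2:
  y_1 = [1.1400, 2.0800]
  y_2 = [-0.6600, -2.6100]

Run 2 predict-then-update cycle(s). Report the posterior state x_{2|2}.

x_post = [3.6871, 3.9442]

step 1: x^-=[2.7410, 3.0700]  P^-=[0.8840 0.2880; 0.2880 0.9200]  H_jac=[-0.9208 0.0000; 0.0000 -0.0715]  S=[1.1796 0.0330; 0.0330 0.1847]  K=[-0.6904 0.0117; -0.2159 -0.3177]  nu=[0.7500, 3.0774]  x^+=[2.2592, 1.9302]  P^+=[0.3222 0.1057; 0.1057 0.8418]
step 2: x^-=[2.8382, 1.9302]  P^-=[0.7214 0.3422; 0.3422 1.0018]  H_jac=[-0.9543 0.0000; 0.0000 -0.9361]  S=[1.0870 0.3197; 0.3197 1.0579]  K=[-0.5974 -0.1223; -0.0436 -0.8733]  nu=[-0.9587, -2.2583]  x^+=[3.6871, 3.9442]  P^+=[0.2710 0.0324; 0.0324 0.1686]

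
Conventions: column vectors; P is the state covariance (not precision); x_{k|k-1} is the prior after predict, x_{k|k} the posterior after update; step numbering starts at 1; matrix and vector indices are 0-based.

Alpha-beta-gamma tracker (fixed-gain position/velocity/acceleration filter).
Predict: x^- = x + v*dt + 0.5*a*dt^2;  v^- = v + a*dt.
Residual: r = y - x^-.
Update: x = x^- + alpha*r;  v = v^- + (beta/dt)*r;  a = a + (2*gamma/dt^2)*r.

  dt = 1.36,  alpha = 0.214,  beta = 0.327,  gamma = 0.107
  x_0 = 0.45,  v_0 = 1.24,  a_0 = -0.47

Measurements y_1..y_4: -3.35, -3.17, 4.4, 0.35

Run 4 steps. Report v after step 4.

step 1: x_pred=1.7017  r=-5.0517  x^+=0.6207  v^+=-0.6138  a^+=-1.0545
step 2: x_pred=-1.1894  r=-1.9806  x^+=-1.6132  v^+=-2.5242  a^+=-1.2837
step 3: x_pred=-6.2332  r=10.6332  x^+=-3.9577  v^+=-1.7133  a^+=-0.0534
step 4: x_pred=-6.3371  r=6.6871  x^+=-4.9061  v^+=-0.1780  a^+=0.7203

v_post = -0.1780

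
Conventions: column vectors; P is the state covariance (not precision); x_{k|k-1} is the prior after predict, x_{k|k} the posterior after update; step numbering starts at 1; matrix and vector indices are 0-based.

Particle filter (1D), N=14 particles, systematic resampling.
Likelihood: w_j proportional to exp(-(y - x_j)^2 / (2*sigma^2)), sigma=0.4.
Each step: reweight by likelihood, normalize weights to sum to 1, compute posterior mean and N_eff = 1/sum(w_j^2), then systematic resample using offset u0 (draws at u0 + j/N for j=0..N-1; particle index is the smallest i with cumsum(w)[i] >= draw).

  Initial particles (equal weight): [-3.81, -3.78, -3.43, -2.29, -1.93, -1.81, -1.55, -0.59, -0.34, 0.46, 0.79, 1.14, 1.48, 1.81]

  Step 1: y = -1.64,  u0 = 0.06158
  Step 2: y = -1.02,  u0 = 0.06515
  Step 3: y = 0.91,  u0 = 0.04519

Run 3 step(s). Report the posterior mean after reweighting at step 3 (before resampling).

step 1: w=[0.0000, 0.0000, 0.0000, 0.0902, 0.2596, 0.3085, 0.3292, 0.0108, 0.0017, 0.0000, 0.0000, 0.0000, 0.0000, 0.0000]  mean=-1.7832  Neff=3.5816  idx=[3, 4, 4, 4, 4, 5, 5, 5, 5, 6, 6, 6, 6, 7]
step 2: w=[0.0021, 0.0243, 0.0243, 0.0243, 0.0243, 0.0459, 0.0459, 0.0459, 0.0459, 0.1341, 0.1341, 0.1341, 0.1341, 0.1810]  mean=-1.4624  Neff=8.6607  idx=[3, 5, 7, 8, 9, 10, 10, 11, 11, 12, 12, 13, 13, 13]
step 3: w=[0.0000, 0.0000, 0.0000, 0.0000, 0.0000, 0.0000, 0.0000, 0.0000, 0.0000, 0.0000, 0.0000, 0.3333, 0.3333, 0.3333]  mean=-0.5900  Neff=3.0001  idx=[11, 11, 11, 11, 11, 12, 12, 12, 12, 13, 13, 13, 13, 13]

post_mean = -0.5900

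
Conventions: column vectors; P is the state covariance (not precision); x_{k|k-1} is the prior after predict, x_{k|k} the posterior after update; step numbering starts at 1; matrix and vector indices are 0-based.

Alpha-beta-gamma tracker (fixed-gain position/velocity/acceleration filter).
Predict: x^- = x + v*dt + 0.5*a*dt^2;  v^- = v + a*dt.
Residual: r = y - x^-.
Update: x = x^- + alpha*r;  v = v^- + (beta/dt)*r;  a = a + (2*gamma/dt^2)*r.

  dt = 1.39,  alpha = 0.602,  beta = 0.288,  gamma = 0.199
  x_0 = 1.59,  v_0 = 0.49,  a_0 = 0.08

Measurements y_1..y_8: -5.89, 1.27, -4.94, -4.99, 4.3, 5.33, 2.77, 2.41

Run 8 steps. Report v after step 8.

v_post = 5.1597

step 1: x_pred=2.3484  r=-8.2384  x^+=-2.6111  v^+=-1.1057  a^+=-1.6171
step 2: x_pred=-5.7103  r=6.9803  x^+=-1.5081  v^+=-1.9072  a^+=-0.1792
step 3: x_pred=-4.3322  r=-0.6078  x^+=-4.6981  v^+=-2.2821  a^+=-0.3044
step 4: x_pred=-8.1643  r=3.1743  x^+=-6.2534  v^+=-2.0475  a^+=0.3495
step 5: x_pred=-8.7618  r=13.0618  x^+=-0.8986  v^+=1.1446  a^+=3.0402
step 6: x_pred=3.6294  r=1.7006  x^+=4.6532  v^+=5.7228  a^+=3.3905
step 7: x_pred=15.8833  r=-13.1133  x^+=7.9891  v^+=7.7186  a^+=0.6892
step 8: x_pred=19.3837  r=-16.9737  x^+=9.1655  v^+=5.1597  a^+=-2.8073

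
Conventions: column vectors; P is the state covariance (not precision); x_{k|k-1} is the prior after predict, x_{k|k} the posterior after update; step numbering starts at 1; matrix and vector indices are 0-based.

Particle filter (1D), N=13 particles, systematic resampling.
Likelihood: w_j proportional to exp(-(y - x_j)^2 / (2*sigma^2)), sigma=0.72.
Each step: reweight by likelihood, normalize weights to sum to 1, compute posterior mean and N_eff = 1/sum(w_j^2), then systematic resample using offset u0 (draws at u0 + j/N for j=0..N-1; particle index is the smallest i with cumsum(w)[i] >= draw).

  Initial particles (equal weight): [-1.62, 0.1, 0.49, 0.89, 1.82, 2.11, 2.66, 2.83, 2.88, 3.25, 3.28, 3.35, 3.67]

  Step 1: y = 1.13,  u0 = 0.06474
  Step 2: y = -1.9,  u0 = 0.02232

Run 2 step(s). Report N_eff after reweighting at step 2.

N_eff = 2.5343

step 1: w=[0.0002, 0.1102, 0.2066, 0.2901, 0.1937, 0.1214, 0.0321, 0.0189, 0.0160, 0.0040, 0.0036, 0.0026, 0.0006]  mean=1.1995  Neff=5.1836  idx=[1, 2, 2, 2, 3, 3, 3, 3, 4, 4, 5, 5, 8]
step 2: w=[0.5954, 0.1142, 0.1142, 0.1142, 0.0155, 0.0155, 0.0155, 0.0155, 0.0000, 0.0000, 0.0000, 0.0000, 0.0000]  mean=0.2827  Neff=2.5343  idx=[0, 0, 0, 0, 0, 0, 0, 0, 1, 2, 2, 3, 4]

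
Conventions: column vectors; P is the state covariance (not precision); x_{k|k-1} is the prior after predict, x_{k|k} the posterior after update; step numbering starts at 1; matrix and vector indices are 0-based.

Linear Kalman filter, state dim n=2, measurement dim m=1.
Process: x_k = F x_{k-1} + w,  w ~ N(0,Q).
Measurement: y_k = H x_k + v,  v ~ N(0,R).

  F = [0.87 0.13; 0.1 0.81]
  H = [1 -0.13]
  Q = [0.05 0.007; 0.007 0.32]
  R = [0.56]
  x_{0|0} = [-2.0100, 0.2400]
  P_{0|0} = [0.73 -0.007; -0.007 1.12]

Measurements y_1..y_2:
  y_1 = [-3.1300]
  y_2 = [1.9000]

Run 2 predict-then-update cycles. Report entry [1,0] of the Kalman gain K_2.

step 1: x^-=[-1.7175, -0.0066]  P^-=[0.6199 0.1834; 0.1834 1.0610]  S=[1.1501]  K=[0.5182; 0.0396]  nu=[-1.4134]  x^+=[-2.4500, -0.0625]  P^+=[0.3110 0.1598; 0.1598 1.0592]
step 2: x^-=[-2.1396, -0.2956]  P^-=[0.3394 0.2603; 0.2603 1.0439]  S=[0.8494]  K=[0.3598; 0.1467]  nu=[4.0012]  x^+=[-0.7000, 0.2913]  P^+=[0.2295 0.2155; 0.2155 1.0257]

K[1,0] = 0.1467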